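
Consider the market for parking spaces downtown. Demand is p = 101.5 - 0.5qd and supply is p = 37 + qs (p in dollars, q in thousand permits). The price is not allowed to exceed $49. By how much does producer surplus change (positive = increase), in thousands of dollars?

-852.5

Rearranging demand gives qd = 203 - 2p; rearranging supply gives qs = p - 37. Without the control the market clears where 203 - 2p = p - 37, i.e. p* = 80 and q* = 43.
The ceiling of 49 is below the equilibrium price 80, so it binds.
At p = 49: qd = 203 - 2·49 = 105 and qs = 49 - 37 = 12.
Producer surplus without the control is ½ · (80 - 37) · 43 = 924.5.
With the ceiling, producers sell 12 units at 49, so PS = ½ · (49 - 37) · 12 = 72.
Change in producer surplus = 72 - 924.5 = -852.5.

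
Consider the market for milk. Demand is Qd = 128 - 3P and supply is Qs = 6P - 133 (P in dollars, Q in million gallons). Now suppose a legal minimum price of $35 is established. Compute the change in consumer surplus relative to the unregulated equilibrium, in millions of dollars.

-192

Without the control the market clears where 128 - 3P = 6P - 133, i.e. P* = 29 and Q* = 41.
The floor of 35 is above the equilibrium price 29, so it binds.
At P = 35: Qd = 128 - 3·35 = 23 and Qs = 6·35 - 133 = 77.
Consumer surplus without the control is ½ · (128/3 - 29) · 41 = 1681/6.
With the floor, consumers buy 23 units at 35, so CS = ½ · (128/3 - 35) · 23 = 529/6.
Change in consumer surplus = 529/6 - 1681/6 = -192.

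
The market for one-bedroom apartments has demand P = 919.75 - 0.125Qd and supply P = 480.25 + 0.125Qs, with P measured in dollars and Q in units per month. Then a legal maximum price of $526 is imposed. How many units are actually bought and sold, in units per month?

Rearranging demand gives Qd = 7358 - 8P; rearranging supply gives Qs = 8P - 3842. Without the control the market clears where 7358 - 8P = 8P - 3842, i.e. P* = 700 and Q* = 1758.
Because the ceiling (526) lies below the market-clearing price, it is binding.
At P = 526: Qd = 7358 - 8·526 = 3150 and Qs = 8·526 - 3842 = 366.
The quantity actually transacted is the short side, supply: 366.

366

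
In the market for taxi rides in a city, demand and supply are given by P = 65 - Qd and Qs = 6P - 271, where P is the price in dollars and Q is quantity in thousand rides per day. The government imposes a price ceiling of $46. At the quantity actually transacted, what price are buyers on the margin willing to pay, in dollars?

Rearranging demand gives Qd = 65 - P. Setting quantity demanded equal to quantity supplied, 65 - P = 6P - 271, gives P* = 48 and Q* = 17.
Because the ceiling (46) lies below the market-clearing price, it is binding.
At P = 46: Qd = 65 - 46 = 19 and Qs = 6·46 - 271 = 5.
Only 5 units reach the market. On the demand curve, the marginal buyer's willingness to pay at Q = 5 is (65 - 5) = 60.

60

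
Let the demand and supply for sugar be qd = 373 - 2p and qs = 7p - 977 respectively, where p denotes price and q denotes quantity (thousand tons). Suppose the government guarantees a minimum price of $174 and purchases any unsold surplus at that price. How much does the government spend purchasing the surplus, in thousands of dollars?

37584

Setting quantity demanded equal to quantity supplied, 373 - 2p = 7p - 977, gives p* = 150 and q* = 73.
The floor of 174 is above the equilibrium price 150, so it binds.
At p = 174: qd = 373 - 2·174 = 25 and qs = 7·174 - 977 = 241.
Surplus = qs - qd = 216.
Government expenditure = surplus × support price = 216 × 174 = 37584.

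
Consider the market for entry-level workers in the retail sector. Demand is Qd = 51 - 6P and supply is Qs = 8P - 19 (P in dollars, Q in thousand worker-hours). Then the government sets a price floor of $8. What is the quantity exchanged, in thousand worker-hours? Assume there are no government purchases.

3

Without the control the market clears where 51 - 6P = 8P - 19, i.e. P* = 5 and Q* = 21.
The floor of 8 is above the equilibrium price 5, so it binds.
At P = 8: Qd = 51 - 6·8 = 3 and Qs = 8·8 - 19 = 45.
The quantity actually transacted is the short side, demand: 3.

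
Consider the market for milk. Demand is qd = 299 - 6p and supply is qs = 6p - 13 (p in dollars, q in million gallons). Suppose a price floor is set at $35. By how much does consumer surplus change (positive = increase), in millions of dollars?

-1044

Equilibrium: 299 - 6p = 6p - 13, so 312 = 12p and p* = 26, q* = 143.
Since 35 > 26, the floor is binding.
At p = 35: qd = 299 - 6·35 = 89 and qs = 6·35 - 13 = 197.
Consumer surplus without the control is ½ · (299/6 - 26) · 143 = 20449/12.
With the floor, consumers buy 89 units at 35, so CS = ½ · (299/6 - 35) · 89 = 7921/12.
Change in consumer surplus = 7921/12 - 20449/12 = -1044.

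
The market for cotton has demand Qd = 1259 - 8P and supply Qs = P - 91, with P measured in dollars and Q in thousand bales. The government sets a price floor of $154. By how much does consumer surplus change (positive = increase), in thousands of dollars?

-172

Without the control the market clears where 1259 - 8P = P - 91, i.e. P* = 150 and Q* = 59.
Because the floor (154) lies above the market-clearing price, it is binding.
At P = 154: Qd = 1259 - 8·154 = 27 and Qs = 154 - 91 = 63.
Consumer surplus without the control is ½ · (157.375 - 150) · 59 = 217.5625.
With the floor, consumers buy 27 units at 154, so CS = ½ · (157.375 - 154) · 27 = 45.5625.
Change in consumer surplus = 45.5625 - 217.5625 = -172.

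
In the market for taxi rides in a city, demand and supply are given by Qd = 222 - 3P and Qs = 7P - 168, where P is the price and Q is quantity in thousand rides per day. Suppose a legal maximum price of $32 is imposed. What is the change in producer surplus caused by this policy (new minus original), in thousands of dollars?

In a free market, 222 - 3P = 7P - 168 gives the equilibrium P* = 39, Q* = 105.
Because the ceiling (32) lies below the market-clearing price, it is binding.
At P = 32: Qd = 222 - 3·32 = 126 and Qs = 7·32 - 168 = 56.
Producer surplus without the control is ½ · (39 - 24) · 105 = 787.5.
With the ceiling, producers sell 56 units at 32, so PS = ½ · (32 - 24) · 56 = 224.
Change in producer surplus = 224 - 787.5 = -563.5.

-563.5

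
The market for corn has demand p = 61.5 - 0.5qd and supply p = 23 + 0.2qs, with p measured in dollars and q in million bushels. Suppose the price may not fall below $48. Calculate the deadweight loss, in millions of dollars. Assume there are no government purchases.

274.4

Rearranging demand gives qd = 123 - 2p; rearranging supply gives qs = 5p - 115. Equilibrium: 123 - 2p = 5p - 115, so 238 = 7p and p* = 34, q* = 55.
The floor of 48 is above the equilibrium price 34, so it binds.
At p = 48: qd = 123 - 2·48 = 27 and qs = 5·48 - 115 = 125.
Quantity traded falls to 27. At q = 27 the demand price is (123 - 27)/2 = 48 and the supply price is (115 + 27)/5 = 28.4.
Deadweight loss = ½ · (48 - 28.4) · (55 - 27) = ½ · 19.6 · 28 = 274.4.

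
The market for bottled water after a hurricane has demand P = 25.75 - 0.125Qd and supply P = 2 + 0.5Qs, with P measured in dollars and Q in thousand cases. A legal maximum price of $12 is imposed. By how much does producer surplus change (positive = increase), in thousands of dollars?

Rearranging demand gives Qd = 206 - 8P; rearranging supply gives Qs = 2P - 4. Setting quantity demanded equal to quantity supplied, 206 - 8P = 2P - 4, gives P* = 21 and Q* = 38.
Because the ceiling (12) lies below the market-clearing price, it is binding.
At P = 12: Qd = 206 - 8·12 = 110 and Qs = 2·12 - 4 = 20.
Producer surplus without the control is ½ · (21 - 2) · 38 = 361.
With the ceiling, producers sell 20 units at 12, so PS = ½ · (12 - 2) · 20 = 100.
Change in producer surplus = 100 - 361 = -261.

-261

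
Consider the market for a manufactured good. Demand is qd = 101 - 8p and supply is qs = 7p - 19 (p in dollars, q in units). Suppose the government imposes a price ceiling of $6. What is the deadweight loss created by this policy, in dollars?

26.25

Without the control the market clears where 101 - 8p = 7p - 19, i.e. p* = 8 and q* = 37.
Since 6 < 8, the ceiling is binding.
At p = 6: qd = 101 - 8·6 = 53 and qs = 7·6 - 19 = 23.
Quantity traded falls to 23. At q = 23 the demand price is (101 - 23)/8 = 9.75 and the supply price is (19 + 23)/7 = 6.
Deadweight loss = ½ · (9.75 - 6) · (37 - 23) = ½ · 3.75 · 14 = 26.25.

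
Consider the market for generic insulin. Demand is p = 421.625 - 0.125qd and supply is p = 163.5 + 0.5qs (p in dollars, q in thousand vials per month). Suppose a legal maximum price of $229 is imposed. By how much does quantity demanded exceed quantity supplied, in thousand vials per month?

1410

Rearranging demand gives qd = 3373 - 8p; rearranging supply gives qs = 2p - 327. Equilibrium: 3373 - 8p = 2p - 327, so 3700 = 10p and p* = 370, q* = 413.
The ceiling of 229 is below the equilibrium price 370, so it binds.
At p = 229: qd = 3373 - 8·229 = 1541 and qs = 2·229 - 327 = 131.
Shortage = qd - qs = 1541 - 131 = 1410.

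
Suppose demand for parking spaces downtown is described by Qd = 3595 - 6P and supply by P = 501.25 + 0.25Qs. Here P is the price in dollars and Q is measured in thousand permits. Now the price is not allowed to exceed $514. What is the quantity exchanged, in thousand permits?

51

Rearranging supply gives Qs = 4P - 2005. In a free market, 3595 - 6P = 4P - 2005 gives the equilibrium P* = 560, Q* = 235.
Because the ceiling (514) lies below the market-clearing price, it is binding.
At P = 514: Qd = 3595 - 6·514 = 511 and Qs = 4·514 - 2005 = 51.
The quantity actually transacted is the short side, supply: 51.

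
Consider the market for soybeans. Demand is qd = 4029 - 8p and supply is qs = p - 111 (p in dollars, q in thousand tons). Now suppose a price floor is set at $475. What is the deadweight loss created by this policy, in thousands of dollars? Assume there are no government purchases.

Without the control the market clears where 4029 - 8p = p - 111, i.e. p* = 460 and q* = 349.
Since 475 > 460, the floor is binding.
At p = 475: qd = 4029 - 8·475 = 229 and qs = 475 - 111 = 364.
Quantity traded falls to 229. At q = 229 the demand price is (4029 - 229)/8 = 475 and the supply price is 111 + 229 = 340.
Deadweight loss = ½ · (475 - 340) · (349 - 229) = ½ · 135 · 120 = 8100.

8100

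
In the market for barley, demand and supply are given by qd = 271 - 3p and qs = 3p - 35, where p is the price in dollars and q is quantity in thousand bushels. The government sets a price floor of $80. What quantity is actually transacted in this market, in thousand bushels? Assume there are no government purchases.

31

Without the control the market clears where 271 - 3p = 3p - 35, i.e. p* = 51 and q* = 118.
Because the floor (80) lies above the market-clearing price, it is binding.
At p = 80: qd = 271 - 3·80 = 31 and qs = 3·80 - 35 = 205.
The quantity actually transacted is the short side, demand: 31.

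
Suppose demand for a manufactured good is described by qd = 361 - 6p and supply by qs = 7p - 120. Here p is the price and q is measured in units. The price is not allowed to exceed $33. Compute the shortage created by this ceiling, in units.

52

In a free market, 361 - 6p = 7p - 120 gives the equilibrium p* = 37, q* = 139.
Because the ceiling (33) lies below the market-clearing price, it is binding.
At p = 33: qd = 361 - 6·33 = 163 and qs = 7·33 - 120 = 111.
Shortage = qd - qs = 163 - 111 = 52.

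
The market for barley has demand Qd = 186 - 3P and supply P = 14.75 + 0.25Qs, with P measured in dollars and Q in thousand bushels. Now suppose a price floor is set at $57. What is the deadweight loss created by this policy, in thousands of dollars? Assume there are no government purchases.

1270.5

Rearranging supply gives Qs = 4P - 59. In a free market, 186 - 3P = 4P - 59 gives the equilibrium P* = 35, Q* = 81.
Because the floor (57) lies above the market-clearing price, it is binding.
At P = 57: Qd = 186 - 3·57 = 15 and Qs = 4·57 - 59 = 169.
Quantity traded falls to 15. At Q = 15 the demand price is (186 - 15)/3 = 57 and the supply price is (59 + 15)/4 = 18.5.
Deadweight loss = ½ · (57 - 18.5) · (81 - 15) = ½ · 38.5 · 66 = 1270.5.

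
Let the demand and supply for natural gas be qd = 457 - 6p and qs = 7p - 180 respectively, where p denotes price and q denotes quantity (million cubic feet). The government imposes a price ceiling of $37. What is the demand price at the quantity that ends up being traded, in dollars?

Equilibrium: 457 - 6p = 7p - 180, so 637 = 13p and p* = 49, q* = 163.
The ceiling of 37 is below the equilibrium price 49, so it binds.
At p = 37: qd = 457 - 6·37 = 235 and qs = 7·37 - 180 = 79.
Only 79 units reach the market. On the demand curve, the marginal buyer's willingness to pay at q = 79 is (457 - 79)/6 = 63.

63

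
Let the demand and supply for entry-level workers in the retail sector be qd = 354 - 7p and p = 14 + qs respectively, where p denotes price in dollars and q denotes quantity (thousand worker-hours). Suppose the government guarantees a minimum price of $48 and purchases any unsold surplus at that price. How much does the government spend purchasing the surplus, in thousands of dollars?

768

Rearranging supply gives qs = p - 14. Setting quantity demanded equal to quantity supplied, 354 - 7p = p - 14, gives p* = 46 and q* = 32.
Because the floor (48) lies above the market-clearing price, it is binding.
At p = 48: qd = 354 - 7·48 = 18 and qs = 48 - 14 = 34.
Surplus = qs - qd = 16.
Government expenditure = surplus × support price = 16 × 48 = 768.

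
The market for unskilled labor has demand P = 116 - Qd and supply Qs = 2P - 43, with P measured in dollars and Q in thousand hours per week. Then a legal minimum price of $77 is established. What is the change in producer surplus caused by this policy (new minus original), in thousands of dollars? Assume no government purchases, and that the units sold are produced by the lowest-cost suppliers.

Rearranging demand gives Qd = 116 - P. Equilibrium: 116 - P = 2P - 43, so 159 = 3P and P* = 53, Q* = 63.
Because the floor (77) lies above the market-clearing price, it is binding.
At P = 77: Qd = 116 - 77 = 39 and Qs = 2·77 - 43 = 111.
Producer surplus without the control is ½ · (53 - 21.5) · 63 = 992.25.
With the floor, 39 units are sold at 77. The supply price at Q = 39 is 41, so PS = ½ · [(77 - 21.5) + (77 - 41)] · 39 = 1784.25.
Change in producer surplus = 1784.25 - 992.25 = 792.

792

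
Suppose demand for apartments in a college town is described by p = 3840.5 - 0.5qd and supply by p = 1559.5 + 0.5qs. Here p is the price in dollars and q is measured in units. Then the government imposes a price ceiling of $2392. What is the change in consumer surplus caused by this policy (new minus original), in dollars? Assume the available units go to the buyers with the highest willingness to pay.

Rearranging demand gives qd = 7681 - 2p; rearranging supply gives qs = 2p - 3119. Equilibrium: 7681 - 2p = 2p - 3119, so 10800 = 4p and p* = 2700, q* = 2281.
Since 2392 < 2700, the ceiling is binding.
At p = 2392: qd = 7681 - 2·2392 = 2897 and qs = 2·2392 - 3119 = 1665.
Consumer surplus without the control is ½ · (3840.5 - 2700) · 2281 = 1300740.25.
With the ceiling, 1665 units are sold at 2392 (assume they go to the highest-value buyers). The demand price at q = 1665 is 3008, so CS = ½ · [(3840.5 - 2392) + (3008 - 2392)] · 1665 = 1718696.25.
Change in consumer surplus = 1718696.25 - 1300740.25 = 417956.

417956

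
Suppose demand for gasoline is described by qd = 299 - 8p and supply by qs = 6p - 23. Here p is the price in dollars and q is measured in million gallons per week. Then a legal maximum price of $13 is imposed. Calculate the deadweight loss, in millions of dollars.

Equilibrium: 299 - 8p = 6p - 23, so 322 = 14p and p* = 23, q* = 115.
Because the ceiling (13) lies below the market-clearing price, it is binding.
At p = 13: qd = 299 - 8·13 = 195 and qs = 6·13 - 23 = 55.
Quantity traded falls to 55. At q = 55 the demand price is (299 - 55)/8 = 30.5 and the supply price is (23 + 55)/6 = 13.
Deadweight loss = ½ · (30.5 - 13) · (115 - 55) = ½ · 17.5 · 60 = 525.

525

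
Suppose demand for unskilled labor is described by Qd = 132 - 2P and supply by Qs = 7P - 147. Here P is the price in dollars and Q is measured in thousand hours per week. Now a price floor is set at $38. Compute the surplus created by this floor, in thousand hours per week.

63

In a free market, 132 - 2P = 7P - 147 gives the equilibrium P* = 31, Q* = 70.
Since 38 > 31, the floor is binding.
At P = 38: Qd = 132 - 2·38 = 56 and Qs = 7·38 - 147 = 119.
Surplus = Qs - Qd = 119 - 56 = 63.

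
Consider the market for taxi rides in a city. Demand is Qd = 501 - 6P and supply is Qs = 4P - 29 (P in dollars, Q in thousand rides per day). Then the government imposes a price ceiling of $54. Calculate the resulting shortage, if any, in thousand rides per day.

Equilibrium: 501 - 6P = 4P - 29, so 530 = 10P and P* = 53, Q* = 183.
Since 54 is above P* = 53, the ceiling does not bind and the free-market outcome prevails.
Since the control does not bind, there is no shortage.

0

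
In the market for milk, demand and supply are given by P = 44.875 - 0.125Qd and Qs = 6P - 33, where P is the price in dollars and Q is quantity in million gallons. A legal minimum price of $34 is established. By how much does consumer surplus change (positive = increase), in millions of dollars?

Rearranging demand gives Qd = 359 - 8P. Without the control the market clears where 359 - 8P = 6P - 33, i.e. P* = 28 and Q* = 135.
Because the floor (34) lies above the market-clearing price, it is binding.
At P = 34: Qd = 359 - 8·34 = 87 and Qs = 6·34 - 33 = 171.
Consumer surplus without the control is ½ · (44.875 - 28) · 135 = 1139.0625.
With the floor, consumers buy 87 units at 34, so CS = ½ · (44.875 - 34) · 87 = 473.0625.
Change in consumer surplus = 473.0625 - 1139.0625 = -666.

-666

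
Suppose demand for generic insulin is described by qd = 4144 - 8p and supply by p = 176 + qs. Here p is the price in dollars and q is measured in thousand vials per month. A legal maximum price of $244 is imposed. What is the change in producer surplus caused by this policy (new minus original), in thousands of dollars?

-43896

Rearranging supply gives qs = p - 176. Without the control the market clears where 4144 - 8p = p - 176, i.e. p* = 480 and q* = 304.
The ceiling of 244 is below the equilibrium price 480, so it binds.
At p = 244: qd = 4144 - 8·244 = 2192 and qs = 244 - 176 = 68.
Producer surplus without the control is ½ · (480 - 176) · 304 = 46208.
With the ceiling, producers sell 68 units at 244, so PS = ½ · (244 - 176) · 68 = 2312.
Change in producer surplus = 2312 - 46208 = -43896.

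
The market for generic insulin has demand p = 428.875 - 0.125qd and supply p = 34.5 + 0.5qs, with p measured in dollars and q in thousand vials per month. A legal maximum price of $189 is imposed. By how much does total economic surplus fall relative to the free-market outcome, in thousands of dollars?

Rearranging demand gives qd = 3431 - 8p; rearranging supply gives qs = 2p - 69. In a free market, 3431 - 8p = 2p - 69 gives the equilibrium p* = 350, q* = 631.
Because the ceiling (189) lies below the market-clearing price, it is binding.
At p = 189: qd = 3431 - 8·189 = 1919 and qs = 2·189 - 69 = 309.
Quantity traded falls to 309. At q = 309 the demand price is (3431 - 309)/8 = 390.25 and the supply price is (69 + 309)/2 = 189.
Deadweight loss = ½ · (390.25 - 189) · (631 - 309) = ½ · 201.25 · 322 = 32401.25.

32401.25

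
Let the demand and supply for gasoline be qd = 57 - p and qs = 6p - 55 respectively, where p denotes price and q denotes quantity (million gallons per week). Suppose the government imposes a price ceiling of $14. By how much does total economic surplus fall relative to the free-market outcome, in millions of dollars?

In a free market, 57 - p = 6p - 55 gives the equilibrium p* = 16, q* = 41.
Since 14 < 16, the ceiling is binding.
At p = 14: qd = 57 - 14 = 43 and qs = 6·14 - 55 = 29.
Quantity traded falls to 29. At q = 29 the demand price is 57 - 29 = 28 and the supply price is (55 + 29)/6 = 14.
Deadweight loss = ½ · (28 - 14) · (41 - 29) = ½ · 14 · 12 = 84.

84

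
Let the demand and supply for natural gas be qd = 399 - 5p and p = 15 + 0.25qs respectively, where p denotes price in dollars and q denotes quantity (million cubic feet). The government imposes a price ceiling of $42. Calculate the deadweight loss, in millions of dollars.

291.6

Rearranging supply gives qs = 4p - 60. Setting quantity demanded equal to quantity supplied, 399 - 5p = 4p - 60, gives p* = 51 and q* = 144.
The ceiling of 42 is below the equilibrium price 51, so it binds.
At p = 42: qd = 399 - 5·42 = 189 and qs = 4·42 - 60 = 108.
Quantity traded falls to 108. At q = 108 the demand price is (399 - 108)/5 = 58.2 and the supply price is (60 + 108)/4 = 42.
Deadweight loss = ½ · (58.2 - 42) · (144 - 108) = ½ · 16.2 · 36 = 291.6.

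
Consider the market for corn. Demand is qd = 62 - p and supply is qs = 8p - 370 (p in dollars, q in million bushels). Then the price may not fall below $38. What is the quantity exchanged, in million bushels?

14

In a free market, 62 - p = 8p - 370 gives the equilibrium p* = 48, q* = 14.
The floor of 38 is below the equilibrium price 48, so it is not binding; the market clears at p* = 48, q* = 14.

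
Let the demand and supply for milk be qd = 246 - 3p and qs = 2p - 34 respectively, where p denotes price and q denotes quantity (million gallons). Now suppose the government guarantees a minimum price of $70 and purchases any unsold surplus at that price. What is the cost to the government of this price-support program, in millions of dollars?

Equilibrium: 246 - 3p = 2p - 34, so 280 = 5p and p* = 56, q* = 78.
The floor of 70 is above the equilibrium price 56, so it binds.
At p = 70: qd = 246 - 3·70 = 36 and qs = 2·70 - 34 = 106.
Surplus = qs - qd = 70.
Government expenditure = surplus × support price = 70 × 70 = 4900.

4900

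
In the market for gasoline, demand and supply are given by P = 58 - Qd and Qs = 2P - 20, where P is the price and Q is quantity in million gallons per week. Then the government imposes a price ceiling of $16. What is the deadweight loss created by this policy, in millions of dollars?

300

Rearranging demand gives Qd = 58 - P. Equilibrium: 58 - P = 2P - 20, so 78 = 3P and P* = 26, Q* = 32.
Since 16 < 26, the ceiling is binding.
At P = 16: Qd = 58 - 16 = 42 and Qs = 2·16 - 20 = 12.
Quantity traded falls to 12. At Q = 12 the demand price is 58 - 12 = 46 and the supply price is (20 + 12)/2 = 16.
Deadweight loss = ½ · (46 - 16) · (32 - 12) = ½ · 30 · 20 = 300.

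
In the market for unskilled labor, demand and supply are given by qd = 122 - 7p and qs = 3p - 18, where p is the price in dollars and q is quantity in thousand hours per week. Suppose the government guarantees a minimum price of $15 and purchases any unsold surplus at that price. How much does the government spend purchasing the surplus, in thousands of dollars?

150

Setting quantity demanded equal to quantity supplied, 122 - 7p = 3p - 18, gives p* = 14 and q* = 24.
The floor of 15 is above the equilibrium price 14, so it binds.
At p = 15: qd = 122 - 7·15 = 17 and qs = 3·15 - 18 = 27.
Surplus = qs - qd = 10.
Government expenditure = surplus × support price = 10 × 15 = 150.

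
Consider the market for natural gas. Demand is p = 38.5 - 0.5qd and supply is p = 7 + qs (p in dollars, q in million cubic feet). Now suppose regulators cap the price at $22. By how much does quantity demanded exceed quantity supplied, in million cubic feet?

Rearranging demand gives qd = 77 - 2p; rearranging supply gives qs = p - 7. Without the control the market clears where 77 - 2p = p - 7, i.e. p* = 28 and q* = 21.
Since 22 < 28, the ceiling is binding.
At p = 22: qd = 77 - 2·22 = 33 and qs = 22 - 7 = 15.
Shortage = qd - qs = 33 - 15 = 18.

18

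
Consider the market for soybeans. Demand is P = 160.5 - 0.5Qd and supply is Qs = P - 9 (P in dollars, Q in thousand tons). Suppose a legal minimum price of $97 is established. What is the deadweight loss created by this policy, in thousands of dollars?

Rearranging demand gives Qd = 321 - 2P. Without the control the market clears where 321 - 2P = P - 9, i.e. P* = 110 and Q* = 101.
The floor of 97 is below the equilibrium price 110, so it is not binding; the market clears at P* = 110, Q* = 101.
Since the control does not bind, no trades are prevented and deadweight loss is zero.

0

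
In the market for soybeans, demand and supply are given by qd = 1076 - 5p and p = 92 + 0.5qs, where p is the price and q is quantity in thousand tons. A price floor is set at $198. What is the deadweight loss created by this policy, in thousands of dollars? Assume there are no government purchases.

2835

Rearranging supply gives qs = 2p - 184. Equilibrium: 1076 - 5p = 2p - 184, so 1260 = 7p and p* = 180, q* = 176.
Since 198 > 180, the floor is binding.
At p = 198: qd = 1076 - 5·198 = 86 and qs = 2·198 - 184 = 212.
Quantity traded falls to 86. At q = 86 the demand price is (1076 - 86)/5 = 198 and the supply price is (184 + 86)/2 = 135.
Deadweight loss = ½ · (198 - 135) · (176 - 86) = ½ · 63 · 90 = 2835.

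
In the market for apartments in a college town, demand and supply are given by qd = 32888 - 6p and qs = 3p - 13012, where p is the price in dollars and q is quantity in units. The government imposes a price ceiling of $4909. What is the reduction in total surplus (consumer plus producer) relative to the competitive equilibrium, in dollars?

82082.25

In a free market, 32888 - 6p = 3p - 13012 gives the equilibrium p* = 5100, q* = 2288.
Since 4909 < 5100, the ceiling is binding.
At p = 4909: qd = 32888 - 6·4909 = 3434 and qs = 3·4909 - 13012 = 1715.
Quantity traded falls to 1715. At q = 1715 the demand price is (32888 - 1715)/6 = 5195.5 and the supply price is (13012 + 1715)/3 = 4909.
Deadweight loss = ½ · (5195.5 - 4909) · (2288 - 1715) = ½ · 286.5 · 573 = 82082.25.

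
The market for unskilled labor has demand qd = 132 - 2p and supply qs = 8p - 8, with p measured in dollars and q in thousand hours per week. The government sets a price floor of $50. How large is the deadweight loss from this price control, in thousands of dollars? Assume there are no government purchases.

Without the control the market clears where 132 - 2p = 8p - 8, i.e. p* = 14 and q* = 104.
Because the floor (50) lies above the market-clearing price, it is binding.
At p = 50: qd = 132 - 2·50 = 32 and qs = 8·50 - 8 = 392.
Quantity traded falls to 32. At q = 32 the demand price is (132 - 32)/2 = 50 and the supply price is (8 + 32)/8 = 5.
Deadweight loss = ½ · (50 - 5) · (104 - 32) = ½ · 45 · 72 = 1620.

1620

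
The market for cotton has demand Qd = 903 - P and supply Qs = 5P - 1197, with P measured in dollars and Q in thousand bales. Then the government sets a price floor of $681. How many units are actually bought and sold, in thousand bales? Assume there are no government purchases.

Equilibrium: 903 - P = 5P - 1197, so 2100 = 6P and P* = 350, Q* = 553.
The floor of 681 is above the equilibrium price 350, so it binds.
At P = 681: Qd = 903 - 681 = 222 and Qs = 5·681 - 1197 = 2208.
The quantity actually transacted is the short side, demand: 222.

222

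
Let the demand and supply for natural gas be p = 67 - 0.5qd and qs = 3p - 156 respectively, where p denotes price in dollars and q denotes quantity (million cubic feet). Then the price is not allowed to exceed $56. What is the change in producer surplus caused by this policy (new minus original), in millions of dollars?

Rearranging demand gives qd = 134 - 2p. Setting quantity demanded equal to quantity supplied, 134 - 2p = 3p - 156, gives p* = 58 and q* = 18.
Since 56 < 58, the ceiling is binding.
At p = 56: qd = 134 - 2·56 = 22 and qs = 3·56 - 156 = 12.
Producer surplus without the control is ½ · (58 - 52) · 18 = 54.
With the ceiling, producers sell 12 units at 56, so PS = ½ · (56 - 52) · 12 = 24.
Change in producer surplus = 24 - 54 = -30.

-30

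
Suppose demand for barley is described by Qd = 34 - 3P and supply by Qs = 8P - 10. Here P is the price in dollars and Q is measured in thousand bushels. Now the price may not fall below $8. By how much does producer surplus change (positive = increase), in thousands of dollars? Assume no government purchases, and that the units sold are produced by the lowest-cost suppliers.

31

Equilibrium: 34 - 3P = 8P - 10, so 44 = 11P and P* = 4, Q* = 22.
Because the floor (8) lies above the market-clearing price, it is binding.
At P = 8: Qd = 34 - 3·8 = 10 and Qs = 8·8 - 10 = 54.
Producer surplus without the control is ½ · (4 - 1.25) · 22 = 30.25.
With the floor, 10 units are sold at 8. The supply price at Q = 10 is 2.5, so PS = ½ · [(8 - 1.25) + (8 - 2.5)] · 10 = 61.25.
Change in producer surplus = 61.25 - 30.25 = 31.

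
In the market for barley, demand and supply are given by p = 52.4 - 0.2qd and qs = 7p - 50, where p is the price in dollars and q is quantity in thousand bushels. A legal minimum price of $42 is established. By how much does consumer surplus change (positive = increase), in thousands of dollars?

-1472

Rearranging demand gives qd = 262 - 5p. Setting quantity demanded equal to quantity supplied, 262 - 5p = 7p - 50, gives p* = 26 and q* = 132.
Because the floor (42) lies above the market-clearing price, it is binding.
At p = 42: qd = 262 - 5·42 = 52 and qs = 7·42 - 50 = 244.
Consumer surplus without the control is ½ · (52.4 - 26) · 132 = 1742.4.
With the floor, consumers buy 52 units at 42, so CS = ½ · (52.4 - 42) · 52 = 270.4.
Change in consumer surplus = 270.4 - 1742.4 = -1472.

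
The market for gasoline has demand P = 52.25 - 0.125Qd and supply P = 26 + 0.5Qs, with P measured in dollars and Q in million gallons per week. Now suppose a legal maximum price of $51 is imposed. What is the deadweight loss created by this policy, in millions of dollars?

Rearranging demand gives Qd = 418 - 8P; rearranging supply gives Qs = 2P - 52. In a free market, 418 - 8P = 2P - 52 gives the equilibrium P* = 47, Q* = 42.
Since 51 is above P* = 47, the ceiling does not bind and the free-market outcome prevails.
Since the control does not bind, no trades are prevented and deadweight loss is zero.

0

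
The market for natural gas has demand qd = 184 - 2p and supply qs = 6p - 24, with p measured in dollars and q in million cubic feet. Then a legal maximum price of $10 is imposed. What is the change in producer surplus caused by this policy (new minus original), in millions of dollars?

-1344

Setting quantity demanded equal to quantity supplied, 184 - 2p = 6p - 24, gives p* = 26 and q* = 132.
Since 10 < 26, the ceiling is binding.
At p = 10: qd = 184 - 2·10 = 164 and qs = 6·10 - 24 = 36.
Producer surplus without the control is ½ · (26 - 4) · 132 = 1452.
With the ceiling, producers sell 36 units at 10, so PS = ½ · (10 - 4) · 36 = 108.
Change in producer surplus = 108 - 1452 = -1344.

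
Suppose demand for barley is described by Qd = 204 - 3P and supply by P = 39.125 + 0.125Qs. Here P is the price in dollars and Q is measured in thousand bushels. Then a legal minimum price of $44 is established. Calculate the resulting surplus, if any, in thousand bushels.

0

Rearranging supply gives Qs = 8P - 313. In a free market, 204 - 3P = 8P - 313 gives the equilibrium P* = 47, Q* = 63.
The floor of 44 is below the equilibrium price 47, so it is not binding; the market clears at P* = 47, Q* = 63.
Since the control does not bind, there is no surplus.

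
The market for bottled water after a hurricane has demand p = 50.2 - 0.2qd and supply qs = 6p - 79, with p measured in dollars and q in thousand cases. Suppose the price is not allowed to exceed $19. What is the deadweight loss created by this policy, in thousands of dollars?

798.6

Rearranging demand gives qd = 251 - 5p. Setting quantity demanded equal to quantity supplied, 251 - 5p = 6p - 79, gives p* = 30 and q* = 101.
Since 19 < 30, the ceiling is binding.
At p = 19: qd = 251 - 5·19 = 156 and qs = 6·19 - 79 = 35.
Quantity traded falls to 35. At q = 35 the demand price is (251 - 35)/5 = 43.2 and the supply price is (79 + 35)/6 = 19.
Deadweight loss = ½ · (43.2 - 19) · (101 - 35) = ½ · 24.2 · 66 = 798.6.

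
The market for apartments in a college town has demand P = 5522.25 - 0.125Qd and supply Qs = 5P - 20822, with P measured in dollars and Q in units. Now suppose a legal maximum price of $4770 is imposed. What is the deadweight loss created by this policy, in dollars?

Rearranging demand gives Qd = 44178 - 8P. Without the control the market clears where 44178 - 8P = 5P - 20822, i.e. P* = 5000 and Q* = 4178.
The ceiling of 4770 is below the equilibrium price 5000, so it binds.
At P = 4770: Qd = 44178 - 8·4770 = 6018 and Qs = 5·4770 - 20822 = 3028.
Quantity traded falls to 3028. At Q = 3028 the demand price is (44178 - 3028)/8 = 5143.75 and the supply price is (20822 + 3028)/5 = 4770.
Deadweight loss = ½ · (5143.75 - 4770) · (4178 - 3028) = ½ · 373.75 · 1150 = 214906.25.

214906.25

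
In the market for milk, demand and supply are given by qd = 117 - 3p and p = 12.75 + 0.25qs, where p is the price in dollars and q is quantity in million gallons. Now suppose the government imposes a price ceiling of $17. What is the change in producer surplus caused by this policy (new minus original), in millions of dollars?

-217

Rearranging supply gives qs = 4p - 51. Equilibrium: 117 - 3p = 4p - 51, so 168 = 7p and p* = 24, q* = 45.
The ceiling of 17 is below the equilibrium price 24, so it binds.
At p = 17: qd = 117 - 3·17 = 66 and qs = 4·17 - 51 = 17.
Producer surplus without the control is ½ · (24 - 12.75) · 45 = 253.125.
With the ceiling, producers sell 17 units at 17, so PS = ½ · (17 - 12.75) · 17 = 36.125.
Change in producer surplus = 36.125 - 253.125 = -217.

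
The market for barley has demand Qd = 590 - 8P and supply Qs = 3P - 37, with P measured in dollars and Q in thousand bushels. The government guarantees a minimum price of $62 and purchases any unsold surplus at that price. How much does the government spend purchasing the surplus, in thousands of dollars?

Without the control the market clears where 590 - 8P = 3P - 37, i.e. P* = 57 and Q* = 134.
The floor of 62 is above the equilibrium price 57, so it binds.
At P = 62: Qd = 590 - 8·62 = 94 and Qs = 3·62 - 37 = 149.
Surplus = Qs - Qd = 55.
Government expenditure = surplus × support price = 55 × 62 = 3410.

3410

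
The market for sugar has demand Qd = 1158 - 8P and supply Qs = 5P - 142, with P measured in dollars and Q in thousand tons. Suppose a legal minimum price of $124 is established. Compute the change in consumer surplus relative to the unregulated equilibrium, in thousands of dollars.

-6288

Without the control the market clears where 1158 - 8P = 5P - 142, i.e. P* = 100 and Q* = 358.
Since 124 > 100, the floor is binding.
At P = 124: Qd = 1158 - 8·124 = 166 and Qs = 5·124 - 142 = 478.
Consumer surplus without the control is ½ · (144.75 - 100) · 358 = 8010.25.
With the floor, consumers buy 166 units at 124, so CS = ½ · (144.75 - 124) · 166 = 1722.25.
Change in consumer surplus = 1722.25 - 8010.25 = -6288.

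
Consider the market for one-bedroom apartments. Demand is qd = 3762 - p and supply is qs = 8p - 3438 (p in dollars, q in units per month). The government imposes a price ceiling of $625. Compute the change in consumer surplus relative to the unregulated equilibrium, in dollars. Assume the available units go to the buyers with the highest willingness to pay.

Setting quantity demanded equal to quantity supplied, 3762 - p = 8p - 3438, gives p* = 800 and q* = 2962.
The ceiling of 625 is below the equilibrium price 800, so it binds.
At p = 625: qd = 3762 - 625 = 3137 and qs = 8·625 - 3438 = 1562.
Consumer surplus without the control is ½ · (3762 - 800) · 2962 = 4386722.
With the ceiling, 1562 units are sold at 625 (assume they go to the highest-value buyers). The demand price at q = 1562 is 2200, so CS = ½ · [(3762 - 625) + (2200 - 625)] · 1562 = 3680072.
Change in consumer surplus = 3680072 - 4386722 = -706650.

-706650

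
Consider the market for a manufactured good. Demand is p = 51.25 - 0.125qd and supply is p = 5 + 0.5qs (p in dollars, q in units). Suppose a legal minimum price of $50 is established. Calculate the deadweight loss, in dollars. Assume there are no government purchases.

Rearranging demand gives qd = 410 - 8p; rearranging supply gives qs = 2p - 10. In a free market, 410 - 8p = 2p - 10 gives the equilibrium p* = 42, q* = 74.
The floor of 50 is above the equilibrium price 42, so it binds.
At p = 50: qd = 410 - 8·50 = 10 and qs = 2·50 - 10 = 90.
Quantity traded falls to 10. At q = 10 the demand price is (410 - 10)/8 = 50 and the supply price is (10 + 10)/2 = 10.
Deadweight loss = ½ · (50 - 10) · (74 - 10) = ½ · 40 · 64 = 1280.

1280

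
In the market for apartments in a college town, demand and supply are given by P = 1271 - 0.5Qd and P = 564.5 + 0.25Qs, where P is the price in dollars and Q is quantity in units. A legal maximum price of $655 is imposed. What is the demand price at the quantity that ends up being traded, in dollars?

Rearranging demand gives Qd = 2542 - 2P; rearranging supply gives Qs = 4P - 2258. Without the control the market clears where 2542 - 2P = 4P - 2258, i.e. P* = 800 and Q* = 942.
Because the ceiling (655) lies below the market-clearing price, it is binding.
At P = 655: Qd = 2542 - 2·655 = 1232 and Qs = 4·655 - 2258 = 362.
Only 362 units reach the market. On the demand curve, the marginal buyer's willingness to pay at Q = 362 is (2542 - 362)/2 = 1090.

1090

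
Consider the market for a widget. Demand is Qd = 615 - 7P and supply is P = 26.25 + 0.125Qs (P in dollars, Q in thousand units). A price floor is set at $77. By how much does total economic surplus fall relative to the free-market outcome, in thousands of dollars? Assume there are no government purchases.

3176.25

Rearranging supply gives Qs = 8P - 210. Setting quantity demanded equal to quantity supplied, 615 - 7P = 8P - 210, gives P* = 55 and Q* = 230.
Because the floor (77) lies above the market-clearing price, it is binding.
At P = 77: Qd = 615 - 7·77 = 76 and Qs = 8·77 - 210 = 406.
Quantity traded falls to 76. At Q = 76 the demand price is (615 - 76)/7 = 77 and the supply price is (210 + 76)/8 = 35.75.
Deadweight loss = ½ · (77 - 35.75) · (230 - 76) = ½ · 41.25 · 154 = 3176.25.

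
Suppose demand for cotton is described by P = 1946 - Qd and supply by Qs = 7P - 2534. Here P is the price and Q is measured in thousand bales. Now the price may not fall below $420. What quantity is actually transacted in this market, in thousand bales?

1386

Rearranging demand gives Qd = 1946 - P. In a free market, 1946 - P = 7P - 2534 gives the equilibrium P* = 560, Q* = 1386.
Since 420 is below P* = 560, the floor does not bind and the free-market outcome prevails.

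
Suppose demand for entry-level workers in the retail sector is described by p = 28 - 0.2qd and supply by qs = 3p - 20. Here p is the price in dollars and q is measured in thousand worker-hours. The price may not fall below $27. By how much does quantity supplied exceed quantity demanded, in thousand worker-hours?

56

Rearranging demand gives qd = 140 - 5p. Setting quantity demanded equal to quantity supplied, 140 - 5p = 3p - 20, gives p* = 20 and q* = 40.
The floor of 27 is above the equilibrium price 20, so it binds.
At p = 27: qd = 140 - 5·27 = 5 and qs = 3·27 - 20 = 61.
Surplus = qs - qd = 61 - 5 = 56.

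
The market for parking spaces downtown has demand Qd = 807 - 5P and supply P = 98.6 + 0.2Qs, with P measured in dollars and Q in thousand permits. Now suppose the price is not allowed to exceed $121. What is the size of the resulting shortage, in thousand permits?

Rearranging supply gives Qs = 5P - 493. Without the control the market clears where 807 - 5P = 5P - 493, i.e. P* = 130 and Q* = 157.
Because the ceiling (121) lies below the market-clearing price, it is binding.
At P = 121: Qd = 807 - 5·121 = 202 and Qs = 5·121 - 493 = 112.
Shortage = Qd - Qs = 202 - 112 = 90.

90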